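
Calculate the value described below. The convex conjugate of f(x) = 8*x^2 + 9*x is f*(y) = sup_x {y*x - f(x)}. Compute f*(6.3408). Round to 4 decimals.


f*(y) = sup_x {y*x - a*x^2 - b*x} = sup_x {(y-b)*x - a*x^2}
FOC: (y - b) - 2a*x = 0 => x* = (y - b)/(2a)
x* = (6.3408 - 9)/(2*8) = -0.1662
f*(6.3408) = (y-b)^2/(4a) = (6.3408 - 9)^2/(4*8)
= 7.0713/32 = 0.221


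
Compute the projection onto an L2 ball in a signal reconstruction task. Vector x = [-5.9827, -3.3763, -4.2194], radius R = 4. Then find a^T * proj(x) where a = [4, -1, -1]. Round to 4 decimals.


Step 1: Compute ||x|| (intermediates to 6 decimals).
||x|| = sqrt((-5.9827)^2 + (-3.3763)^2 + (-4.2194)^2) = 8.061975
Step 2: Project.
Since ||x|| > R, scale = R/||x|| = 4/8.061975 = 0.496156, proj(x) = scale * x
proj(x) = [-2.968353, -1.675172, -2.093481]
Step 3: Dot product.
a^T * proj(x) = 4*(-2.968353) - 1*(-1.675172) - 1*(-2.093481) = -8.1048


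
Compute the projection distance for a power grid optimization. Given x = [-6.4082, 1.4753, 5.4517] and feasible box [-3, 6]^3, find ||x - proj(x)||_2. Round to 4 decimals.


Project each component onto [-3, 6].
clip(-6.4082) = -3.0, clip(1.4753) = 1.4753, clip(5.4517) = 5.4517
Projection = [-3.0, 1.4753, 5.4517]
Squared diffs: [11.6158, 0.0, 0.0]
Distance = sqrt(11.6158) = 3.4082


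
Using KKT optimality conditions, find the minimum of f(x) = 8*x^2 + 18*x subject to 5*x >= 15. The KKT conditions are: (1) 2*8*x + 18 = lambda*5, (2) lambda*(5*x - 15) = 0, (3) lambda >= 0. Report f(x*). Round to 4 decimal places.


Step 1: Try lambda = 0 (constraint inactive).
x_unc = -18/(2*8) = -1.125
Check: 5*-1.125 = -5.625 < 15 -- violated!
Step 2: Constraint must be active: 5*x = 15
x* = 15/5 = 3.0
lambda = (2*8*3.0 + 18)/5 = 13.2
Step 3: Compute optimal value.
f(x*) = 8*3.0^2 + 18*3.0 = 126.0


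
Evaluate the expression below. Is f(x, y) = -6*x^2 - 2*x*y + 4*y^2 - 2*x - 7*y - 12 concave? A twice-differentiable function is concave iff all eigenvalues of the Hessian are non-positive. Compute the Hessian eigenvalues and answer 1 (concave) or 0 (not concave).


The Hessian of f(x,y) = -6*x^2 - 2*x*y + 4*y^2 - 2*x - 7*y - 12 is:
H = [[-12, -2], [-2, 8]]
Trace = -12 + 8 = -4
Determinant = -12*8 - (-2)^2 = -100
Discriminant = (-4)^2 - 4*-100 = 416.0
Eigenvalues: lambda_1 = -12.198, lambda_2 = 8.198
The function is not concave.

0


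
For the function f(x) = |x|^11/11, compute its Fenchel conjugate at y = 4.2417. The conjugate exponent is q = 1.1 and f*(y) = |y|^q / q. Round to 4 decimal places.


The conjugate exponent q satisfies 1/p + 1/q = 1.
p = 11, so q = 11/(11 - 1) = 1.1
|y|^q = 4.2417^1.1 = 4.9011
f*(4.2417) = 4.9011 / 1.1 = 4.4555


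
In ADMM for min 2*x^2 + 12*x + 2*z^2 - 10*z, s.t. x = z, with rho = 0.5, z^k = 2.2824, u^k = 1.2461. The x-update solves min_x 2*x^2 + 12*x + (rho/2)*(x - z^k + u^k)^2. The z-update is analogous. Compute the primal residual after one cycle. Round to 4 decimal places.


ADMM iteration with rho = 0.5, z^k = 2.2824, u^k = 1.2461
Step 1: x-update.
Minimize 2*x^2 + 12*x + (0.5/2)*(x - 2.2824 + 1.2461)^2
FOC: (2*2 + 0.5)*x = -12 + 0.5*(2.2824 - 1.2461)
x^{k+1} = -2.5515
Step 2: z-update.
Minimize 2*z^2 - 10*z + (0.5/2)*(-2.5515 - z + 1.2461)^2
FOC: (2*2 + 0.5)*z = 10 + 0.5*(-2.5515 + 1.2461)
z^{k+1} = 2.0772
Step 3: u-update.
u^{k+1} = 1.2461 - 2.5515 - 2.0772 = -3.3826
Step 4: Primal residual = |-2.5515 - 2.0772| = 4.6287


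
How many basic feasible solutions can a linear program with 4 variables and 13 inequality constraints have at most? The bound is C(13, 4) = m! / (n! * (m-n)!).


Each vertex corresponds to some choice of n active constraints out of m, so the number of vertices is at most C(m, n) = m! / (n!(m-n)!).
m = 13, n = 4
Numerator: 13 * 12 * 11 * 10
Denominator: 4! = 24
C(13, 4) = 715


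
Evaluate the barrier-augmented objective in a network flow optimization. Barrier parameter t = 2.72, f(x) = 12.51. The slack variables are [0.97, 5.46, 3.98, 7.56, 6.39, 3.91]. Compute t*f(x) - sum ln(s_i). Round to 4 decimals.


Step 1: Compute log-barrier.
ln values: [-0.0305, 1.6974, 1.3813, 2.0229, 1.8547, 1.3635]
phi = -(-0.0305 + 1.6974 + 1.3813 + 2.0229 + 1.8547 + 1.3635) = -8.2894
Step 2: Compute augmented objective.
t*f(x) = 2.72*12.51 = 34.0272
Total = 34.0272 - 8.2894 = 25.7378


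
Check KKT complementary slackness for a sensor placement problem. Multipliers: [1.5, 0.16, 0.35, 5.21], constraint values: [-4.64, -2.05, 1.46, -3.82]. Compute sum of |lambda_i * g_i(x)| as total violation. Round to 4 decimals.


KKT complementary slackness check:
lambda_1 * g_1 = 1.5 * -4.64 = -6.96
lambda_2 * g_2 = 0.16 * -2.05 = -0.328
lambda_3 * g_3 = 0.35 * 1.46 = 0.511
lambda_4 * g_4 = 5.21 * -3.82 = -19.9022
Total violation = 6.96 + 0.328 + 0.511 + 19.9022 = 27.7012


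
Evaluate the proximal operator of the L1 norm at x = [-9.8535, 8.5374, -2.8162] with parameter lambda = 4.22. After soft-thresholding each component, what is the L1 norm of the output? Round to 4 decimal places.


Soft-thresholding with lambda = 4.22:
prox(-9.8535) = sign(-9.8535)*max(|-9.8535| - 4.22, 0) = -5.6335
prox(8.5374) = sign(8.5374)*max(|8.5374| - 4.22, 0) = 4.3174
prox(-2.8162) = sign(-2.8162)*max(|-2.8162| - 4.22, 0) = 0.0
prox(x) = [-5.6335, 4.3174, 0.0]
||prox(x)||_1 = 5.6335 + 4.3174 + 0.0 = 9.9509


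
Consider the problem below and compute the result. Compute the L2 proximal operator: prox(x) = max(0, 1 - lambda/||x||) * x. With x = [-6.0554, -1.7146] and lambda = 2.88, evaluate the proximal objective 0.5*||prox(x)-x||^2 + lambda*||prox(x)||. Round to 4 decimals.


Step 1: Compute ||x||.
||x|| = 6.2935
Step 2: Compute scaling factor.
scale = max(0, 1 - 2.88/6.2935) = 0.5424
Step 3: prox(x) = [-3.2843, -0.93]
||prox(x)|| = 3.4135
Step 4: Proximal objective.
0.5*||prox-x||^2 = 4.1472
lambda*||prox|| = 9.8309
Total = 13.978


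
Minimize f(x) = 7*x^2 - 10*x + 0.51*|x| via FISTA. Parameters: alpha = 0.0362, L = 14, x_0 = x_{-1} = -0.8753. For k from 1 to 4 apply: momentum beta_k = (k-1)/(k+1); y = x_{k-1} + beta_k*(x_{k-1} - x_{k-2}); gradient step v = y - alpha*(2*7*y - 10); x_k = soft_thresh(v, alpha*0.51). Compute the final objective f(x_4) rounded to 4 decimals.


FISTA on f(x) = 7*x^2 - 10*x + 0.51*|x|
L = 14, alpha = 0.0362
Iteration 1: beta = 0.0, y = -0.8753 + 0.0*(-0.8753 + 0.8753) = -0.8753
  grad(y) = -22.2542, v = y - alpha*grad = -0.0697
  prox(v) = soft_thresh(-0.0697, 0.0185) = -0.0512
Iteration 2: beta = 0.3333, y = -0.0512 + 0.3333*(-0.0512 + 0.8753) = 0.2235
  grad(y) = -6.8717, v = y - alpha*grad = 0.4722
  prox(v) = soft_thresh(0.4722, 0.0185) = 0.4537
Iteration 3: beta = 0.5, y = 0.4537 + 0.5*(0.4537 + 0.0512) = 0.7062
  grad(y) = -0.1127, v = y - alpha*grad = 0.7103
  prox(v) = soft_thresh(0.7103, 0.0185) = 0.6919
Iteration 4: beta = 0.6, y = 0.6919 + 0.6*(0.6919 - 0.4537) = 0.8347
  grad(y) = 1.6861, v = y - alpha*grad = 0.7737
  prox(v) = soft_thresh(0.7737, 0.0185) = 0.7552
f(x_4) = 7*0.7552^2 - 10*0.7552 + 0.51*|0.7552| = -3.1745


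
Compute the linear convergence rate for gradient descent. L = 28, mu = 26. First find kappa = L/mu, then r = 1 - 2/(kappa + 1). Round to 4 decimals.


Step 1: Compute the condition number.
kappa = L/mu = 28/26 = 1.0769
Step 2: Compute the convergence rate.
r = 1 - 2/(kappa + 1) = 1 - 2*mu/(L + mu) = (L - mu)/(L + mu) = 2/54 = 0.037


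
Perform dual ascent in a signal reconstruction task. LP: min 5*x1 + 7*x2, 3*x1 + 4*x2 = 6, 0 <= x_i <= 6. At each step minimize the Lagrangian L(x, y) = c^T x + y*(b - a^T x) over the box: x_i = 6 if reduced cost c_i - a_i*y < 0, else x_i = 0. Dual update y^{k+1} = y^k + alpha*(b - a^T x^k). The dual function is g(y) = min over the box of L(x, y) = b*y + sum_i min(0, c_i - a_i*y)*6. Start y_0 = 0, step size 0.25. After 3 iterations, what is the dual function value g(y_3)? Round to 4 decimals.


Dual ascent for LP: min 5*x1 + 7*x2, 3*x1 + 4*x2 = 6, 0 <= x_i <= 6
Step 1: y^k = 0.0, reduced costs: (5.0, 7.0)
  x^k = (0.0, 0.0), subgradient = b - a^T x = 6.0
  y^{k+1} = 0.0 + 0.25*6.0 = 1.5
Step 2: y^k = 1.5, reduced costs: (0.5, 1.0)
  x^k = (0.0, 0.0), subgradient = b - a^T x = 6.0
  y^{k+1} = 1.5 + 0.25*6.0 = 3.0
Step 3: y^k = 3.0, reduced costs: (-4.0, -5.0)
  x^k = (6.0, 6.0), subgradient = b - a^T x = -36.0
  y^{k+1} = 3.0 + 0.25*-36.0 = -6.0
Dual objective at y_3 = -6.0: reduced costs (23.0, 31.0), box minimizer x = (0.0, 0.0)
g(y_3) = b*y + (c1 - a1*y)*x1 + (c2 - a2*y)*x2 = 6*(-6.0) + 23.0*0.0 + 31.0*0.0 = -36.0 + 0.0 + 0.0 = -36.0


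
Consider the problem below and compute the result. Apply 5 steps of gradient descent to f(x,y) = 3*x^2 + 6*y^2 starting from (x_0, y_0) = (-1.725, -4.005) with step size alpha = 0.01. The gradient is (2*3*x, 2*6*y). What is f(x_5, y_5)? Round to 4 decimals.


Gradient descent on f(x,y) = 3*x^2 + 6*y^2.
Starting point: (-1.725, -4.005), alpha = 0.01
Step 1: grad_x = 2*3*-1.725 = -10.35, grad_y = 2*6*-4.005 = -48.06
  x_1 = -1.725 - 0.01*-10.35 = -1.6215
  y_1 = -4.005 - 0.01*-48.06 = -3.5244
Step 2: grad_x = 2*3*-1.6215 = -9.729, grad_y = 2*6*-3.5244 = -42.2928
  x_2 = -1.6215 - 0.01*-9.729 = -1.5242
  y_2 = -3.5244 - 0.01*-42.2928 = -3.1015
Step 3: grad_x = 2*3*-1.5242 = -9.1453, grad_y = 2*6*-3.1015 = -37.2177
  x_3 = -1.5242 - 0.01*-9.1453 = -1.4328
  y_3 = -3.1015 - 0.01*-37.2177 = -2.7293
Step 4: grad_x = 2*3*-1.4328 = -8.5965, grad_y = 2*6*-2.7293 = -32.7515
  x_4 = -1.4328 - 0.01*-8.5965 = -1.3468
  y_4 = -2.7293 - 0.01*-32.7515 = -2.4018
Step 5: grad_x = 2*3*-1.3468 = -8.0808, grad_y = 2*6*-2.4018 = -28.8214
  x_5 = -1.3468 - 0.01*-8.0808 = -1.266
  y_5 = -2.4018 - 0.01*-28.8214 = -2.1136
f(-1.266, -2.1136) = 3*(-1.266)^2 + 6*(-2.1136)^2 = 31.6111


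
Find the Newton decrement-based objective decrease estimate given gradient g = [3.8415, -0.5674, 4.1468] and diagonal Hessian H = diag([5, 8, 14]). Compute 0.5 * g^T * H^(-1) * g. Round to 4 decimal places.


Step 1: H is diagonal, so H^(-1) * g = [0.7683, -0.0709, 0.2962].
Step 2: g^T H^(-1) g = sum_i g_i^2 / H_ii
  = (3.8415)^2/5 + (-0.5674)^2/8 + (4.1468)^2/14
  = 2.9514 + 0.0402 + 1.2283 = 4.2199
Step 3: Objective decrease = 0.5 * g^T H^(-1) g = 2.11


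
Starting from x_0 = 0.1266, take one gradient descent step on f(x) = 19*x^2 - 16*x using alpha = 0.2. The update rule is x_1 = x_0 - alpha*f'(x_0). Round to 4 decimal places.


We compute the gradient at x_0 and apply the update.
f'(x) = 38*x - 16
f'(0.1266) = 38*0.1266 - 16 = -11.1892
x_1 = 0.1266 - 0.2*-11.1892 = 2.3644


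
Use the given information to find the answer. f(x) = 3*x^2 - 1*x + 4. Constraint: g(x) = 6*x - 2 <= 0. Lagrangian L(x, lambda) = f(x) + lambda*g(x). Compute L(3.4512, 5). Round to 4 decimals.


Step 1: Evaluate f(x).
f(3.4512) = 3*3.4512^2 - 1*3.4512 + 4 = 36.2811
Step 2: Evaluate g(x).
g(3.4512) = 6*3.4512 - 2 = 18.7072
Step 3: Compute Lagrangian.
L = 36.2811 + 5*18.7072 = 129.8171


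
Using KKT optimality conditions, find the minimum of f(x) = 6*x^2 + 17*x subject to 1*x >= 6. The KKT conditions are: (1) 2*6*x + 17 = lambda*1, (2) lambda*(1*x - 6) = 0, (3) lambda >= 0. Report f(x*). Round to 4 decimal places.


Step 1: Try lambda = 0 (constraint inactive).
x_unc = -17/(2*6) = -1.4167
Check: 1*-1.4167 = -1.4167 < 6 -- violated!
Step 2: Constraint must be active: 1*x = 6
x* = 6/1 = 6.0
lambda = (2*6*6.0 + 17)/1 = 89.0
Step 3: Compute optimal value.
f(x*) = 6*6.0^2 + 17*6.0 = 318.0


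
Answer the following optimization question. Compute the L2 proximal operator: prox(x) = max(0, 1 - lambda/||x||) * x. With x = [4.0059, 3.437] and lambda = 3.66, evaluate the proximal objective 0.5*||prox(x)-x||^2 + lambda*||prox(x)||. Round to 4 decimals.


Step 1: Compute ||x||.
||x|| = 5.2783
Step 2: Compute scaling factor.
scale = max(0, 1 - 3.66/5.2783) = 0.3066
Step 3: prox(x) = [1.2282, 1.0538]
||prox(x)|| = 1.6183
Step 4: Proximal objective.
0.5*||prox-x||^2 = 6.6978
lambda*||prox|| = 5.923
Total = 12.6207


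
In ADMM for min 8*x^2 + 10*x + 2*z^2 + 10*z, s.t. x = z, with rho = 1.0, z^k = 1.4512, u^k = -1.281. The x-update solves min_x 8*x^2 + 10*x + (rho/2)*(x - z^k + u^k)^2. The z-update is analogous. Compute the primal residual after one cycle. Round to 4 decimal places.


ADMM iteration with rho = 1.0, z^k = 1.4512, u^k = -1.281
Step 1: x-update.
Minimize 8*x^2 + 10*x + (1.0/2)*(x - 1.4512 - 1.281)^2
FOC: (2*8 + 1.0)*x = -10 + 1.0*(1.4512 + 1.281)
x^{k+1} = -0.4275
Step 2: z-update.
Minimize 2*z^2 + 10*z + (1.0/2)*(-0.4275 - z - 1.281)^2
FOC: (2*2 + 1.0)*z = -10 + 1.0*(-0.4275 - 1.281)
z^{k+1} = -2.3417
Step 3: u-update.
u^{k+1} = -1.281 - 0.4275 + 2.3417 = 0.6332
Step 4: Primal residual = |-0.4275 + 2.3417| = 1.9142


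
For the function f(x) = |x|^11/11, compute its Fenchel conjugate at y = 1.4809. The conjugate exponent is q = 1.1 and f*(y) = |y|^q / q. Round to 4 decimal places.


The conjugate exponent q satisfies 1/p + 1/q = 1.
p = 11, so q = 11/(11 - 1) = 1.1
|y|^q = 1.4809^1.1 = 1.5402
f*(1.4809) = 1.5402 / 1.1 = 1.4002


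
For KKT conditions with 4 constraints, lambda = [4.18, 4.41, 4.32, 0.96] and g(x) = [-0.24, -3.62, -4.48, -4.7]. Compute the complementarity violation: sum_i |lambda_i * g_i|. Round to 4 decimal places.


KKT complementary slackness check:
lambda_1 * g_1 = 4.18 * -0.24 = -1.0032
lambda_2 * g_2 = 4.41 * -3.62 = -15.9642
lambda_3 * g_3 = 4.32 * -4.48 = -19.3536
lambda_4 * g_4 = 0.96 * -4.7 = -4.512
Total violation = 1.0032 + 15.9642 + 19.3536 + 4.512 = 40.833


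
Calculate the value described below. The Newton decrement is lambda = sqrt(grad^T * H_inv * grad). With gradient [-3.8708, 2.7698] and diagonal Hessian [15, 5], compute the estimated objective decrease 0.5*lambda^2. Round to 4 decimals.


Step 1: H is diagonal, so H^(-1) * g = [-0.2581, 0.554].
Step 2: g^T H^(-1) g = sum_i g_i^2 / H_ii
  = (-3.8708)^2/15 + (2.7698)^2/5
  = 0.9989 + 1.5344 = 2.5332
Step 3: Objective decrease = 0.5 * g^T H^(-1) g = 1.2666


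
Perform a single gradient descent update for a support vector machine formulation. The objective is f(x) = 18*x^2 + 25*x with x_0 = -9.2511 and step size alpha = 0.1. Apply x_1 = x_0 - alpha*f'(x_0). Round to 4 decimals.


We compute the gradient at x_0 and apply the update.
f'(x) = 36*x + 25
f'(-9.2511) = 36*-9.2511 + 25 = -308.0396
x_1 = -9.2511 - 0.1*-308.0396 = 21.5529


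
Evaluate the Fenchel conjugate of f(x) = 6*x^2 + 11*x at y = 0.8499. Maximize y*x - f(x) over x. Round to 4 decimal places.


f*(y) = sup_x {y*x - a*x^2 - b*x} = sup_x {(y-b)*x - a*x^2}
FOC: (y - b) - 2a*x = 0 => x* = (y - b)/(2a)
x* = (0.8499 - 11)/(2*6) = -0.8458
f*(0.8499) = (y-b)^2/(4a) = (0.8499 - 11)^2/(4*6)
= 103.0245/24 = 4.2927


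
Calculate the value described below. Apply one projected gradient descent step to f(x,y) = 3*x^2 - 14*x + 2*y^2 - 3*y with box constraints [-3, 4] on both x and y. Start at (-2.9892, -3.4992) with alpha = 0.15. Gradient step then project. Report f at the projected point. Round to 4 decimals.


Step 1: Compute gradient at (-2.9892, -3.4992).
grad_x = 2*3*-2.9892 - 14 = -31.9352
grad_y = 2*2*-3.4992 - 3 = -16.9968
Step 2: Gradient step.
x_raw = -2.9892 - 0.15*-31.9352 = 1.8011
y_raw = -3.4992 - 0.15*-16.9968 = -0.9497
Step 3: Project onto [-3, 4].
x_proj = clip(1.8011) = 1.8011
y_proj = clip(-0.9497) = -0.9497
Step 4: Evaluate f.
f(1.8011, -0.9497) = -10.8306


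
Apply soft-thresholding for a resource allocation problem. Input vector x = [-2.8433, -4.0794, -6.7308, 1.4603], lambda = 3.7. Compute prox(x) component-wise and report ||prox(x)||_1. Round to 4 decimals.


Soft-thresholding with lambda = 3.7:
prox(-2.8433) = sign(-2.8433)*max(|-2.8433| - 3.7, 0) = 0.0
prox(-4.0794) = sign(-4.0794)*max(|-4.0794| - 3.7, 0) = -0.3794
prox(-6.7308) = sign(-6.7308)*max(|-6.7308| - 3.7, 0) = -3.0308
prox(1.4603) = sign(1.4603)*max(|1.4603| - 3.7, 0) = 0.0
prox(x) = [0.0, -0.3794, -3.0308, 0.0]
||prox(x)||_1 = 0.0 + 0.3794 + 3.0308 + 0.0 = 3.4102


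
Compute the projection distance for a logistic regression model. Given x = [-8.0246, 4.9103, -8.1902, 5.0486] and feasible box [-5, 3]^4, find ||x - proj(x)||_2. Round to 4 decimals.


Project each component onto [-5, 3].
clip(-8.0246) = -5.0, clip(4.9103) = 3.0, clip(-8.1902) = -5.0, clip(5.0486) = 3.0
Projection = [-5.0, 3.0, -5.0, 3.0]
Squared diffs: [9.1482, 3.6492, 10.1774, 4.1968]
Distance = sqrt(27.1716) = 5.2126


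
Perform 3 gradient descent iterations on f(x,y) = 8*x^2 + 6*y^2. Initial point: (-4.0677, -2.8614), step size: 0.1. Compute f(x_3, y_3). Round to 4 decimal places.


Gradient descent on f(x,y) = 8*x^2 + 6*y^2.
Starting point: (-4.0677, -2.8614), alpha = 0.1
Step 1: grad_x = 2*8*-4.0677 = -65.0832, grad_y = 2*6*-2.8614 = -34.3368
  x_1 = -4.0677 - 0.1*-65.0832 = 2.4406
  y_1 = -2.8614 - 0.1*-34.3368 = 0.5723
Step 2: grad_x = 2*8*2.4406 = 39.0499, grad_y = 2*6*0.5723 = 6.8674
  x_2 = 2.4406 - 0.1*39.0499 = -1.4644
  y_2 = 0.5723 - 0.1*6.8674 = -0.1145
Step 3: grad_x = 2*8*-1.4644 = -23.43, grad_y = 2*6*-0.1145 = -1.3735
  x_3 = -1.4644 - 0.1*-23.43 = 0.8786
  y_3 = -0.1145 - 0.1*-1.3735 = 0.0229
f(0.8786, 0.0229) = 8*0.8786^2 + 6*0.0229^2 = 6.179


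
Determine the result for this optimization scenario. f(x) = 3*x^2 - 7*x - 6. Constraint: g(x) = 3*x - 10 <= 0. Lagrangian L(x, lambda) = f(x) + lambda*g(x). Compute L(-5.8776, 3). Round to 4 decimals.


Step 1: Evaluate f(x).
f(-5.8776) = 3*(-5.8776)^2 - 7*(-5.8776) - 6 = 138.7817
Step 2: Evaluate g(x).
g(-5.8776) = 3*-5.8776 - 10 = -27.6328
Step 3: Compute Lagrangian.
L = 138.7817 + 3*-27.6328 = 55.8833


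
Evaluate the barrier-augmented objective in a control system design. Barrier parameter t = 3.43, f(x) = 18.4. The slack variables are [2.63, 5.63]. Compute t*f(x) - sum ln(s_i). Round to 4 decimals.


Step 1: Compute log-barrier.
ln values: [0.967, 1.7281]
phi = -(0.967 + 1.7281) = -2.6951
Step 2: Compute augmented objective.
t*f(x) = 3.43*18.4 = 63.112
Total = 63.112 - 2.6951 = 60.4169


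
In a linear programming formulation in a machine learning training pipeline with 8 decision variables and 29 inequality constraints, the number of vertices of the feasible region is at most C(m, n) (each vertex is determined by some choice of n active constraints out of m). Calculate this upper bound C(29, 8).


Each vertex corresponds to some choice of n active constraints out of m, so the number of vertices is at most C(m, n) = m! / (n!(m-n)!).
m = 29, n = 8
Numerator: 29 * 28 * 27 * 26 * 25 * 24 * 23 * 22
Denominator: 8! = 40320
C(29, 8) = 4292145


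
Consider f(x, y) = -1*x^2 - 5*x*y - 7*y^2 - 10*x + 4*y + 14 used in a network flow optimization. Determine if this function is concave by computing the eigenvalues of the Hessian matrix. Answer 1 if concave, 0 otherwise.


The Hessian of f(x,y) = -1*x^2 - 5*x*y - 7*y^2 - 10*x + 4*y + 14 is:
H = [[-2, -5], [-5, -14]]
Trace = -2 - 14 = -16
Determinant = -2*-14 - (-5)^2 = 3
Discriminant = (-16)^2 - 4*3 = 244.0
Eigenvalues: lambda_1 = -15.8102, lambda_2 = -0.1898
The function is concave.

1


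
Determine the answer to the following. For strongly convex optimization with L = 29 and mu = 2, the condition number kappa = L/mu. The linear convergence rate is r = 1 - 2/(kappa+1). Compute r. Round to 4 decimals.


Step 1: Compute the condition number.
kappa = L/mu = 29/2 = 14.5
Step 2: Compute the convergence rate.
r = 1 - 2/(kappa + 1) = 1 - 2*mu/(L + mu) = (L - mu)/(L + mu) = 27/31 = 0.871


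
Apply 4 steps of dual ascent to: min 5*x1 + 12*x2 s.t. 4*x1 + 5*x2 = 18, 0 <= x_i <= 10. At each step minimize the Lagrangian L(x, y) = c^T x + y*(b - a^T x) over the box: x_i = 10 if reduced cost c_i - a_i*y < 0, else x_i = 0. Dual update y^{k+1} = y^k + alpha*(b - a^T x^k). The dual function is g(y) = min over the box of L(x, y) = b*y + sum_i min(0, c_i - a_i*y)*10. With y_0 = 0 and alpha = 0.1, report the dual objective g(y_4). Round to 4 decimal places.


Dual ascent for LP: min 5*x1 + 12*x2, 4*x1 + 5*x2 = 18, 0 <= x_i <= 10
Step 1: y^k = 0.0, reduced costs: (5.0, 12.0)
  x^k = (0.0, 0.0), subgradient = b - a^T x = 18.0
  y^{k+1} = 0.0 + 0.1*18.0 = 1.8
Step 2: y^k = 1.8, reduced costs: (-2.2, 3.0)
  x^k = (10.0, 0.0), subgradient = b - a^T x = -22.0
  y^{k+1} = 1.8 + 0.1*-22.0 = -0.4
Step 3: y^k = -0.4, reduced costs: (6.6, 14.0)
  x^k = (0.0, 0.0), subgradient = b - a^T x = 18.0
  y^{k+1} = -0.4 + 0.1*18.0 = 1.4
Step 4: y^k = 1.4, reduced costs: (-0.6, 5.0)
  x^k = (10.0, 0.0), subgradient = b - a^T x = -22.0
  y^{k+1} = 1.4 + 0.1*-22.0 = -0.8
Dual objective at y_4 = -0.8: reduced costs (8.2, 16.0), box minimizer x = (0.0, 0.0)
g(y_4) = b*y + (c1 - a1*y)*x1 + (c2 - a2*y)*x2 = 18*(-0.8) + 8.2*0.0 + 16.0*0.0 = -14.4 + 0.0 + 0.0 = -14.4


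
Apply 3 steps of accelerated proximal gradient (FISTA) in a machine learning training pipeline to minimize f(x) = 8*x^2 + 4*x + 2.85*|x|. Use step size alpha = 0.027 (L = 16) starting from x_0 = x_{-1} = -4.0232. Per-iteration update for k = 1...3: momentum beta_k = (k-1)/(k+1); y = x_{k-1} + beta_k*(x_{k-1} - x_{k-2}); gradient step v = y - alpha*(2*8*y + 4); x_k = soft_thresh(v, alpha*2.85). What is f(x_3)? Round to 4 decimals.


FISTA on f(x) = 8*x^2 + 4*x + 2.85*|x|
L = 16, alpha = 0.027
Iteration 1: beta = 0.0, y = -4.0232 + 0.0*(-4.0232 + 4.0232) = -4.0232
  grad(y) = -60.3712, v = y - alpha*grad = -2.3932
  prox(v) = soft_thresh(-2.3932, 0.077) = -2.3162
Iteration 2: beta = 0.3333, y = -2.3162 + 0.3333*(-2.3162 + 4.0232) = -1.7472
  grad(y) = -23.9558, v = y - alpha*grad = -1.1004
  prox(v) = soft_thresh(-1.1004, 0.077) = -1.0235
Iteration 3: beta = 0.5, y = -1.0235 + 0.5*(-1.0235 + 2.3162) = -0.3771
  grad(y) = -2.0337, v = y - alpha*grad = -0.3222
  prox(v) = soft_thresh(-0.3222, 0.077) = -0.2452
f(x_3) = 8*(-0.2452)^2 + 4*(-0.2452) + 2.85*|-0.2452| = 0.1991


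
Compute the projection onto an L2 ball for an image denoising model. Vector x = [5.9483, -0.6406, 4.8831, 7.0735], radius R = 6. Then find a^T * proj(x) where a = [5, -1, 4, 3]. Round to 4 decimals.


Step 1: Compute ||x|| (intermediates to 6 decimals).
||x|| = sqrt(5.9483^2 + (-0.6406)^2 + 4.8831^2 + 7.0735^2) = 10.472426
Step 2: Project.
Since ||x|| > R, scale = R/||x|| = 6/10.472426 = 0.572933, proj(x) = scale * x
proj(x) = [3.407977, -0.367021, 2.797689, 4.052642]
Step 3: Dot product.
a^T * proj(x) = 5*3.407977 - 1*(-0.367021) + 4*2.797689 + 3*4.052642 = 40.7556


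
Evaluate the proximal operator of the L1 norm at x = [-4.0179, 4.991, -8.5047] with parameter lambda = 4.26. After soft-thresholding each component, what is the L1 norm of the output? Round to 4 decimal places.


Soft-thresholding with lambda = 4.26:
prox(-4.0179) = sign(-4.0179)*max(|-4.0179| - 4.26, 0) = 0.0
prox(4.991) = sign(4.991)*max(|4.991| - 4.26, 0) = 0.731
prox(-8.5047) = sign(-8.5047)*max(|-8.5047| - 4.26, 0) = -4.2447
prox(x) = [0.0, 0.731, -4.2447]
||prox(x)||_1 = 0.0 + 0.731 + 4.2447 = 4.9757


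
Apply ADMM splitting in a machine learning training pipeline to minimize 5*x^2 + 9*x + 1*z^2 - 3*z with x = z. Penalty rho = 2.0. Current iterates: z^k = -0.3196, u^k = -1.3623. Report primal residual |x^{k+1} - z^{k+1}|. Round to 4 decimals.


ADMM iteration with rho = 2.0, z^k = -0.3196, u^k = -1.3623
Step 1: x-update.
Minimize 5*x^2 + 9*x + (2.0/2)*(x + 0.3196 - 1.3623)^2
FOC: (2*5 + 2.0)*x = -9 + 2.0*(-0.3196 + 1.3623)
x^{k+1} = -0.5762
Step 2: z-update.
Minimize 1*z^2 - 3*z + (2.0/2)*(-0.5762 - z - 1.3623)^2
FOC: (2*1 + 2.0)*z = 3 + 2.0*(-0.5762 - 1.3623)
z^{k+1} = -0.2193
Step 3: u-update.
u^{k+1} = -1.3623 - 0.5762 + 0.2193 = -1.7193
Step 4: Primal residual = |-0.5762 + 0.2193| = 0.357


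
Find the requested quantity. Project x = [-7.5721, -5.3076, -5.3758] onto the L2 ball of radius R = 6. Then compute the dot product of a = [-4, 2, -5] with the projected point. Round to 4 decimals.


Step 1: Compute ||x|| (intermediates to 6 decimals).
||x|| = sqrt((-7.5721)^2 + (-5.3076)^2 + (-5.3758)^2) = 10.696099
Step 2: Project.
Since ||x|| > R, scale = R/||x|| = 6/10.696099 = 0.560952, proj(x) = scale * x
proj(x) = [-4.247585, -2.977309, -3.015566]
Step 3: Dot product.
a^T * proj(x) = -4*(-4.247585) + 2*(-2.977309) - 5*(-3.015566) = 26.1136


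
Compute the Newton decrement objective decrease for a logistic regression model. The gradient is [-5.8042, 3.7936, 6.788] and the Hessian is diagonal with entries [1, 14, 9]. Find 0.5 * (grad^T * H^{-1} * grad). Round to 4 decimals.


Step 1: H is diagonal, so H^(-1) * g = [-5.8042, 0.271, 0.7542].
Step 2: g^T H^(-1) g = sum_i g_i^2 / H_ii
  = (-5.8042)^2/1 + (3.7936)^2/14 + (6.788)^2/9
  = 33.6887 + 1.028 + 5.1197 = 39.8364
Step 3: Objective decrease = 0.5 * g^T H^(-1) g = 19.9182


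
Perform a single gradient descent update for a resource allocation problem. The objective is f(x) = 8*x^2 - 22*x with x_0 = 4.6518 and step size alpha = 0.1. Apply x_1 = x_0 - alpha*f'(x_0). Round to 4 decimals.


We compute the gradient at x_0 and apply the update.
f'(x) = 16*x - 22
f'(4.6518) = 16*4.6518 - 22 = 52.4288
x_1 = 4.6518 - 0.1*52.4288 = -0.5911


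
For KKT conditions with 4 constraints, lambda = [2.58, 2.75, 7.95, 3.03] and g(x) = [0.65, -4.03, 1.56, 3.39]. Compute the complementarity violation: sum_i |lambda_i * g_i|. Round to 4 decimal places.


KKT complementary slackness check:
lambda_1 * g_1 = 2.58 * 0.65 = 1.677
lambda_2 * g_2 = 2.75 * -4.03 = -11.0825
lambda_3 * g_3 = 7.95 * 1.56 = 12.402
lambda_4 * g_4 = 3.03 * 3.39 = 10.2717
Total violation = 1.677 + 11.0825 + 12.402 + 10.2717 = 35.4332


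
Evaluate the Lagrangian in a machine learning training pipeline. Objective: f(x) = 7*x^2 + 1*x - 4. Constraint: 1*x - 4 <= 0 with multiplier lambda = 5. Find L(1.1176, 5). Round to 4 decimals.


Step 1: Evaluate f(x).
f(1.1176) = 7*1.1176^2 + 1*1.1176 - 4 = 5.8608
Step 2: Evaluate g(x).
g(1.1176) = 1*1.1176 - 4 = -2.8824
Step 3: Compute Lagrangian.
L = 5.8608 + 5*-2.8824 = -8.5512


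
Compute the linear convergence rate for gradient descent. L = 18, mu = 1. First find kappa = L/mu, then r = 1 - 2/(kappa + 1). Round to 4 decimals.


Step 1: Compute the condition number.
kappa = L/mu = 18/1 = 18.0
Step 2: Compute the convergence rate.
r = 1 - 2/(kappa + 1) = 1 - 2*mu/(L + mu) = (L - mu)/(L + mu) = 17/19 = 0.8947


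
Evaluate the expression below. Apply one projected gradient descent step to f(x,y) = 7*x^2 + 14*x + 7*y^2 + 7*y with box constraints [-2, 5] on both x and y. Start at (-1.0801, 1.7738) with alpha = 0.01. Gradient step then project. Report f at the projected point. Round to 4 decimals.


Step 1: Compute gradient at (-1.0801, 1.7738).
grad_x = 2*7*-1.0801 + 14 = -1.1214
grad_y = 2*7*1.7738 + 7 = 31.8332
Step 2: Gradient step.
x_raw = -1.0801 - 0.01*-1.1214 = -1.0689
y_raw = 1.7738 - 0.01*31.8332 = 1.4555
Step 3: Project onto [-2, 5].
x_proj = clip(-1.0689) = -1.0689
y_proj = clip(1.4555) = 1.4555
Step 4: Evaluate f.
f(-1.0689, 1.4555) = 18.0502


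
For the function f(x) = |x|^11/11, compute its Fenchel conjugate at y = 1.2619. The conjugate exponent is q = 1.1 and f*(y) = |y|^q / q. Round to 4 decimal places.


The conjugate exponent q satisfies 1/p + 1/q = 1.
p = 11, so q = 11/(11 - 1) = 1.1
|y|^q = 1.2619^1.1 = 1.2916
f*(1.2619) = 1.2916 / 1.1 = 1.1742


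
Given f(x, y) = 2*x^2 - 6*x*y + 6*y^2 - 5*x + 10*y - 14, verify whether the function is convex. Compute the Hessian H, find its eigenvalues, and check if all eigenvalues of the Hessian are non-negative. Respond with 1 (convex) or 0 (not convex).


The Hessian of f(x,y) = 2*x^2 - 6*x*y + 6*y^2 - 5*x + 10*y - 14 is:
H = [[4, -6], [-6, 12]]
Trace = 4 + 12 = 16
Determinant = 4*12 - (-6)^2 = 12
Discriminant = (16)^2 - 4*12 = 208.0
Eigenvalues: lambda_1 = 0.7889, lambda_2 = 15.2111
The function is convex.

1


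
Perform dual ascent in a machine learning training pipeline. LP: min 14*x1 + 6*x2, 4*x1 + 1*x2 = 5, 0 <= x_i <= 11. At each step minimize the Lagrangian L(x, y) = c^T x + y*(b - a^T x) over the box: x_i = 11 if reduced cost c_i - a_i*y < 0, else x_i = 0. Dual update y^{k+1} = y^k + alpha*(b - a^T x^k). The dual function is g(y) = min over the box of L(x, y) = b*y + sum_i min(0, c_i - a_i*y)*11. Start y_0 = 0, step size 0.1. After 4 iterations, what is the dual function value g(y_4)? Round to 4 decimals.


Dual ascent for LP: min 14*x1 + 6*x2, 4*x1 + 1*x2 = 5, 0 <= x_i <= 11
Step 1: y^k = 0.0, reduced costs: (14.0, 6.0)
  x^k = (0.0, 0.0), subgradient = b - a^T x = 5.0
  y^{k+1} = 0.0 + 0.1*5.0 = 0.5
Step 2: y^k = 0.5, reduced costs: (12.0, 5.5)
  x^k = (0.0, 0.0), subgradient = b - a^T x = 5.0
  y^{k+1} = 0.5 + 0.1*5.0 = 1.0
Step 3: y^k = 1.0, reduced costs: (10.0, 5.0)
  x^k = (0.0, 0.0), subgradient = b - a^T x = 5.0
  y^{k+1} = 1.0 + 0.1*5.0 = 1.5
Step 4: y^k = 1.5, reduced costs: (8.0, 4.5)
  x^k = (0.0, 0.0), subgradient = b - a^T x = 5.0
  y^{k+1} = 1.5 + 0.1*5.0 = 2.0
Dual objective at y_4 = 2.0: reduced costs (6.0, 4.0), box minimizer x = (0.0, 0.0)
g(y_4) = b*y + (c1 - a1*y)*x1 + (c2 - a2*y)*x2 = 5*2.0 + 6.0*0.0 + 4.0*0.0 = 10.0 + 0.0 + 0.0 = 10.0


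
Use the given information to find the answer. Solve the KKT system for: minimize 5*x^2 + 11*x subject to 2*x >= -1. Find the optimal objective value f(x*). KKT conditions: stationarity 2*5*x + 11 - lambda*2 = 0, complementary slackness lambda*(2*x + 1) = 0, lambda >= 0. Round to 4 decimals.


Step 1: Try lambda = 0 (constraint inactive).
x_unc = -11/(2*5) = -1.1
Check: 2*-1.1 = -2.2 < -1 -- violated!
Step 2: Constraint must be active: 2*x = -1
x* = -1/2 = -0.5
lambda = (2*5*(-0.5) + 11)/2 = 3.0
Step 3: Compute optimal value.
f(x*) = 5*(-0.5)^2 + 11*(-0.5) = -4.25


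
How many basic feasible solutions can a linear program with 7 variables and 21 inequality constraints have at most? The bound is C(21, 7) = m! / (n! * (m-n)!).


Each vertex corresponds to some choice of n active constraints out of m, so the number of vertices is at most C(m, n) = m! / (n!(m-n)!).
m = 21, n = 7
Numerator: 21 * 20 * 19 * 18 * 17 * 16 * 15
Denominator: 7! = 5040
C(21, 7) = 116280


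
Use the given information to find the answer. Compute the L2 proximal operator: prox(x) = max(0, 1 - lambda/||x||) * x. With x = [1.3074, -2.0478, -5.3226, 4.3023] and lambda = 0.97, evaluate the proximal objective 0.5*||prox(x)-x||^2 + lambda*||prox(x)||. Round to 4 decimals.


Step 1: Compute ||x||.
||x|| = 7.2624
Step 2: Compute scaling factor.
scale = max(0, 1 - 0.97/7.2624) = 0.8664
Step 3: prox(x) = [1.1328, -1.7743, -4.6117, 3.7277]
||prox(x)|| = 6.2924
Step 4: Proximal objective.
0.5*||prox-x||^2 = 0.4705
lambda*||prox|| = 6.1036
Total = 6.5741


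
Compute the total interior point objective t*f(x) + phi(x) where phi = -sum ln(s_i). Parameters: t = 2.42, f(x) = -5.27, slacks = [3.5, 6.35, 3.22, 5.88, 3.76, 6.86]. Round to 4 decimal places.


Step 1: Compute log-barrier.
ln values: [1.2528, 1.8485, 1.1694, 1.7716, 1.3244, 1.9257]
phi = -(1.2528 + 1.8485 + 1.1694 + 1.7716 + 1.3244 + 1.9257) = -9.2923
Step 2: Compute augmented objective.
t*f(x) = 2.42*-5.27 = -12.7534
Total = -12.7534 - 9.2923 = -22.0457


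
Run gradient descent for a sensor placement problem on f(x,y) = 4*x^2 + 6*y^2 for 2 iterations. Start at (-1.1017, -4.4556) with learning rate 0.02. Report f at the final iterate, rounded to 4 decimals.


Gradient descent on f(x,y) = 4*x^2 + 6*y^2.
Starting point: (-1.1017, -4.4556), alpha = 0.02
Step 1: grad_x = 2*4*-1.1017 = -8.8136, grad_y = 2*6*-4.4556 = -53.4672
  x_1 = -1.1017 - 0.02*-8.8136 = -0.9254
  y_1 = -4.4556 - 0.02*-53.4672 = -3.3863
Step 2: grad_x = 2*4*-0.9254 = -7.4034, grad_y = 2*6*-3.3863 = -40.6351
  x_2 = -0.9254 - 0.02*-7.4034 = -0.7774
  y_2 = -3.3863 - 0.02*-40.6351 = -2.5736
f(-0.7774, -2.5736) = 4*(-0.7774)^2 + 6*(-2.5736)^2 = 42.1562


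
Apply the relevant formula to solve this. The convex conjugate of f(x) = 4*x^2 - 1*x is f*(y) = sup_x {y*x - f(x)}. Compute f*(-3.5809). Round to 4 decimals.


f*(y) = sup_x {y*x - a*x^2 - b*x} = sup_x {(y-b)*x - a*x^2}
FOC: (y - b) - 2a*x = 0 => x* = (y - b)/(2a)
x* = (-3.5809 + 1)/(2*4) = -0.3226
f*(-3.5809) = (y-b)^2/(4a) = (-3.5809 + 1)^2/(4*4)
= 6.661/16 = 0.4163


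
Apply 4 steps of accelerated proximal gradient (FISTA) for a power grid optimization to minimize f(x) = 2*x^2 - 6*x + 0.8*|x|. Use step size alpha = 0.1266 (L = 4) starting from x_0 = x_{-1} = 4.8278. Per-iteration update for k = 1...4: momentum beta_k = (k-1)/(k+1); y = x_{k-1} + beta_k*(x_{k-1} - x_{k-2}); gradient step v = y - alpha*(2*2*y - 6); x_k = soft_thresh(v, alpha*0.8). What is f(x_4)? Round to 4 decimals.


FISTA on f(x) = 2*x^2 - 6*x + 0.8*|x|
L = 4, alpha = 0.1266
Iteration 1: beta = 0.0, y = 4.8278 + 0.0*(4.8278 - 4.8278) = 4.8278
  grad(y) = 13.3112, v = y - alpha*grad = 3.1426
  prox(v) = soft_thresh(3.1426, 0.1013) = 3.0413
Iteration 2: beta = 0.3333, y = 3.0413 + 0.3333*(3.0413 - 4.8278) = 2.4458
  grad(y) = 3.7833, v = y - alpha*grad = 1.9669
  prox(v) = soft_thresh(1.9669, 0.1013) = 1.8656
Iteration 3: beta = 0.5, y = 1.8656 + 0.5*(1.8656 - 3.0413) = 1.2777
  grad(y) = -0.8892, v = y - alpha*grad = 1.3903
  prox(v) = soft_thresh(1.3903, 0.1013) = 1.289
Iteration 4: beta = 0.6, y = 1.289 + 0.6*(1.289 - 1.8656) = 0.943
  grad(y) = -2.2278, v = y - alpha*grad = 1.2251
  prox(v) = soft_thresh(1.2251, 0.1013) = 1.1238
f(x_4) = 2*1.1238^2 - 6*1.1238 + 0.8*|1.1238| = -3.3179


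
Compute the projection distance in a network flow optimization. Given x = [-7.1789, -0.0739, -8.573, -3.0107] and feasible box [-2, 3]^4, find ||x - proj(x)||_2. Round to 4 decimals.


Project each component onto [-2, 3].
clip(-7.1789) = -2.0, clip(-0.0739) = -0.0739, clip(-8.573) = -2.0, clip(-3.0107) = -2.0
Projection = [-2.0, -0.0739, -2.0, -2.0]
Squared diffs: [26.821, 0.0, 43.2043, 1.0215]
Distance = sqrt(71.0468) = 8.4289


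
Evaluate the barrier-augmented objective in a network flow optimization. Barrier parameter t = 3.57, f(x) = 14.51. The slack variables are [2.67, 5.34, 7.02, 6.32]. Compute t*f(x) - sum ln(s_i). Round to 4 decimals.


Step 1: Compute log-barrier.
ln values: [0.9821, 1.6752, 1.9488, 1.8437]
phi = -(0.9821 + 1.6752 + 1.9488 + 1.8437) = -6.4498
Step 2: Compute augmented objective.
t*f(x) = 3.57*14.51 = 51.8007
Total = 51.8007 - 6.4498 = 45.3509


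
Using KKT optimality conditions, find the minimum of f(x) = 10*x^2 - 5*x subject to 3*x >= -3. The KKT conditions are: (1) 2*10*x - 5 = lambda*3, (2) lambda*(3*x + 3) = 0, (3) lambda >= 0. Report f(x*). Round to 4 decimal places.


Step 1: Try lambda = 0 (constraint inactive).
Stationarity: 2*10*x - 5 = 0
x* = 5/(2*10) = 0.25
Check constraint: 3*0.25 = 0.75 >= -3 -- satisfied.
Step 2: Compute optimal value.
f(x*) = 10*0.25^2 - 5*0.25 = -0.625


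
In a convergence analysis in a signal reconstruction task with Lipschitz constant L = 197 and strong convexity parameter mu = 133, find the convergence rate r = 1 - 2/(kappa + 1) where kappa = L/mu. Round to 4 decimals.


Step 1: Compute the condition number.
kappa = L/mu = 197/133 = 1.4812
Step 2: Compute the convergence rate.
r = 1 - 2/(kappa + 1) = 1 - 2*mu/(L + mu) = (L - mu)/(L + mu) = 64/330 = 0.1939


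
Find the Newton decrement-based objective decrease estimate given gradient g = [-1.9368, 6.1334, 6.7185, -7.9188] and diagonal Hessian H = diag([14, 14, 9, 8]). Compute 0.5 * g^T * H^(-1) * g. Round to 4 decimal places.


Step 1: H is diagonal, so H^(-1) * g = [-0.1383, 0.4381, 0.7465, -0.9899].
Step 2: g^T H^(-1) g = sum_i g_i^2 / H_ii
  = (-1.9368)^2/14 + (6.1334)^2/14 + (6.7185)^2/9 + (-7.9188)^2/8
  = 0.2679 + 2.687 + 5.0154 + 7.8384 = 15.8088
Step 3: Objective decrease = 0.5 * g^T H^(-1) g = 7.9044


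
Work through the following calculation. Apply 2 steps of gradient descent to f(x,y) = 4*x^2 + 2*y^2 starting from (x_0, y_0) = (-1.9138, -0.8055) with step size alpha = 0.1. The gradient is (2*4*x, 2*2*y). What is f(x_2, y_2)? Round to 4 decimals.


Gradient descent on f(x,y) = 4*x^2 + 2*y^2.
Starting point: (-1.9138, -0.8055), alpha = 0.1
Step 1: grad_x = 2*4*-1.9138 = -15.3104, grad_y = 2*2*-0.8055 = -3.222
  x_1 = -1.9138 - 0.1*-15.3104 = -0.3828
  y_1 = -0.8055 - 0.1*-3.222 = -0.4833
Step 2: grad_x = 2*4*-0.3828 = -3.0621, grad_y = 2*2*-0.4833 = -1.9332
  x_2 = -0.3828 - 0.1*-3.0621 = -0.0766
  y_2 = -0.4833 - 0.1*-1.9332 = -0.29
f(-0.0766, -0.29) = 4*(-0.0766)^2 + 2*(-0.29)^2 = 0.1916


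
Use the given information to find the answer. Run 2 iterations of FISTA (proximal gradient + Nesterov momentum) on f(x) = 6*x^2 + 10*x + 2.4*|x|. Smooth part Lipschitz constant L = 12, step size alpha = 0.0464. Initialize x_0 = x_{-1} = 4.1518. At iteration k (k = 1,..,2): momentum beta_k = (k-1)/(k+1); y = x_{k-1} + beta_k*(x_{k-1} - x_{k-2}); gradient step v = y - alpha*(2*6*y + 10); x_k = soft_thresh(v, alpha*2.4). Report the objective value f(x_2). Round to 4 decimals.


FISTA on f(x) = 6*x^2 + 10*x + 2.4*|x|
L = 12, alpha = 0.0464
Iteration 1: beta = 0.0, y = 4.1518 + 0.0*(4.1518 - 4.1518) = 4.1518
  grad(y) = 59.8216, v = y - alpha*grad = 1.3761
  prox(v) = soft_thresh(1.3761, 0.1114) = 1.2647
Iteration 2: beta = 0.3333, y = 1.2647 + 0.3333*(1.2647 - 4.1518) = 0.3024
  grad(y) = 13.6283, v = y - alpha*grad = -0.33
  prox(v) = soft_thresh(-0.33, 0.1114) = -0.2186
f(x_2) = 6*(-0.2186)^2 + 10*(-0.2186) + 2.4*|-0.2186| = -1.3748


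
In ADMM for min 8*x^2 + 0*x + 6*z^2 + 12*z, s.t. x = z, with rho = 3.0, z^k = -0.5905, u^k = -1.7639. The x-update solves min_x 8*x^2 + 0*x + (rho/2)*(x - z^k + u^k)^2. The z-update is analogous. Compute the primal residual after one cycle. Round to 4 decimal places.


ADMM iteration with rho = 3.0, z^k = -0.5905, u^k = -1.7639
Step 1: x-update.
Minimize 8*x^2 + 0*x + (3.0/2)*(x + 0.5905 - 1.7639)^2
FOC: (2*8 + 3.0)*x = 0 + 3.0*(-0.5905 + 1.7639)
x^{k+1} = 0.1853
Step 2: z-update.
Minimize 6*z^2 + 12*z + (3.0/2)*(0.1853 - z - 1.7639)^2
FOC: (2*6 + 3.0)*z = -12 + 3.0*(0.1853 - 1.7639)
z^{k+1} = -1.1157
Step 3: u-update.
u^{k+1} = -1.7639 + 0.1853 + 1.1157 = -0.4629
Step 4: Primal residual = |0.1853 + 1.1157| = 1.301


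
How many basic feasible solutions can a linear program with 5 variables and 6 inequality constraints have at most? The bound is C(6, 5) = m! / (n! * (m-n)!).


Each vertex corresponds to some choice of n active constraints out of m, so the number of vertices is at most C(m, n) = m! / (n!(m-n)!).
m = 6, n = 5
Numerator: 6 * 5 * 4 * 3 * 2
Denominator: 5! = 120
C(6, 5) = 6


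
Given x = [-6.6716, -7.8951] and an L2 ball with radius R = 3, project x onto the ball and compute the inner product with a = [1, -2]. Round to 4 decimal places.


Step 1: Compute ||x|| (intermediates to 6 decimals).
||x|| = sqrt((-6.6716)^2 + (-7.8951)^2) = 10.336482
Step 2: Project.
Since ||x|| > R, scale = R/||x|| = 3/10.336482 = 0.290234, proj(x) = scale * x
proj(x) = [-1.936325, -2.291426]
Step 3: Dot product.
a^T * proj(x) = 1*(-1.936325) - 2*(-2.291426) = 2.6465


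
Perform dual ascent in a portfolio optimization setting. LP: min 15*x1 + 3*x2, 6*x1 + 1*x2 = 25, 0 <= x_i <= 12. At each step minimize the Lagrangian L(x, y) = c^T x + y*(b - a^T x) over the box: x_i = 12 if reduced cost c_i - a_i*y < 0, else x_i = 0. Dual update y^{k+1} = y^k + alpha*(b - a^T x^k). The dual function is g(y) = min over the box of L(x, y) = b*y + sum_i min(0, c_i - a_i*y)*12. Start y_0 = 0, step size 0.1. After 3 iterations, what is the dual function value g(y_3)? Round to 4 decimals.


Dual ascent for LP: min 15*x1 + 3*x2, 6*x1 + 1*x2 = 25, 0 <= x_i <= 12
Step 1: y^k = 0.0, reduced costs: (15.0, 3.0)
  x^k = (0.0, 0.0), subgradient = b - a^T x = 25.0
  y^{k+1} = 0.0 + 0.1*25.0 = 2.5
Step 2: y^k = 2.5, reduced costs: (0.0, 0.5)
  x^k = (0.0, 0.0), subgradient = b - a^T x = 25.0
  y^{k+1} = 2.5 + 0.1*25.0 = 5.0
Step 3: y^k = 5.0, reduced costs: (-15.0, -2.0)
  x^k = (12.0, 12.0), subgradient = b - a^T x = -59.0
  y^{k+1} = 5.0 + 0.1*-59.0 = -0.9
Dual objective at y_3 = -0.9: reduced costs (20.4, 3.9), box minimizer x = (0.0, 0.0)
g(y_3) = b*y + (c1 - a1*y)*x1 + (c2 - a2*y)*x2 = 25*(-0.9) + 20.4*0.0 + 3.9*0.0 = -22.5 + 0.0 + 0.0 = -22.5


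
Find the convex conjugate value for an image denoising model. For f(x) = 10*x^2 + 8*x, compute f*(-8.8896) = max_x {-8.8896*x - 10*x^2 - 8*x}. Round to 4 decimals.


f*(y) = sup_x {y*x - a*x^2 - b*x} = sup_x {(y-b)*x - a*x^2}
FOC: (y - b) - 2a*x = 0 => x* = (y - b)/(2a)
x* = (-8.8896 - 8)/(2*10) = -0.8445
f*(-8.8896) = (y-b)^2/(4a) = (-8.8896 - 8)^2/(4*10)
= 285.2586/40 = 7.1315
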